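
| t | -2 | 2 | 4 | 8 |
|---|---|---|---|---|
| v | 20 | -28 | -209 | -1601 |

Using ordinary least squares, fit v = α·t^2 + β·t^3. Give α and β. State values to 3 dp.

AᵀA·[α, β]ᵀ = Aᵀv reads: 4384·α + 33792·β = -105840;  33792·α + 266368·β = -833472.
(Σt^2·t^2 = 4384, Σt^2·t^3 = 33792, Σt^3·t^3 = 266368, Σt^2·v = -105840, Σt^3·v = -833472.)
det = 4384·266368 − 33792² = 25858048.
α = ((-105840)·266368 − 33792·(-833472))/25858048 = -13527/12626; β = (4384·(-833472) − 33792·(-105840))/25858048 = -37791/12626.

α = -1.071, β = -2.993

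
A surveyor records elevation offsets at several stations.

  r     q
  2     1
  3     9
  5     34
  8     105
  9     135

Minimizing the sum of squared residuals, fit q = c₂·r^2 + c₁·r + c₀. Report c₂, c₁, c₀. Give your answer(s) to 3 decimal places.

With design matrix M, MᵀM = [[11379, 1401, 183]; [1401, 183, 27]; [183, 27, 5]] and Mᵀq = [18590, 2254, 284]ᵀ.
Row-reducing yields c₂ = 347/173, c₁ = -1501/519, c₀ = -172/173.

c₂ = 2.006, c₁ = -2.892, c₀ = -0.994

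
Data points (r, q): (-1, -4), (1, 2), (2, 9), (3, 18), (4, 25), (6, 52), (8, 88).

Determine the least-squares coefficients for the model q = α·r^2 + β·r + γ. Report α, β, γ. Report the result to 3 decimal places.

Normal-equation sums: Σr^2·r^2 = 5747, Σr^2·r = 827, Σr^2 = 131, Σr·r = 131, Σr = 23, Σ1 = 7.
For Xᵀq: Σr^2·q = 8100, Σr·q = 1194, Σq = 190.
XᵀX·[α, β, γ]ᵀ = Xᵀq becomes [[5747, 827, 131]; [827, 131, 23]; [131, 23, 7]]·[α, β, γ]ᵀ = [8100, 1194, 190]ᵀ.
Inverting the 3×3 Gram matrix, [α, β, γ]ᵀ = [7569/7406, 10984/3703, -12809/7406]ᵀ.

α = 1.022, β = 2.966, γ = -1.730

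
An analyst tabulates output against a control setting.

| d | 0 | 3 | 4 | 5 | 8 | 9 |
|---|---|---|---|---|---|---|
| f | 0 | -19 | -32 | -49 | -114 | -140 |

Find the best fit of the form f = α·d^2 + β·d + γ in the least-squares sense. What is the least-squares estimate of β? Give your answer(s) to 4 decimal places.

With design matrix M, MᵀM = [[11619, 1457, 195]; [1457, 195, 29]; [195, 29, 6]] and Mᵀf = [-20544, -2602, -354]ᵀ.
Solving the 3×3 system (Gaussian elimination) gives α = -5317/3556, β = -7893/3556, γ = 41/127.

β = -2.2196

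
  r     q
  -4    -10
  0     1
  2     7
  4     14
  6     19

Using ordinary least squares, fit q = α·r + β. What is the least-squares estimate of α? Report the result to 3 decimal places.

α = 2.946

The normal equations are: 72·α + 8·β = 224;  8·α + 5·β = 31.
(Σr·r = 72, Σr = 8, Σ1 = 5, Σr·q = 224, Σq = 31.)
Eliminating β: 5·(row 1) − 8·(row 2) gives 296·α = 5·224 − 8·31 = 872, so α = 109/37.
Then β = (31 − 8·(109/37))/5 = 55/37.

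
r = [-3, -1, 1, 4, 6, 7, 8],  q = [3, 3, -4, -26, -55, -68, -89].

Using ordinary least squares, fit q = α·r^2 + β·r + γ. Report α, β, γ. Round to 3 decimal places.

Forming AᵀA = [[8132, 1108, 176]; [1108, 176, 22]; [176, 22, 7]] and Aᵀq = [-11398, -1638, -236]ᵀ gives AᵀA·[α, β, γ]ᵀ = Aᵀq.
Inverting the 3×3 Gram matrix, [α, β, γ]ᵀ = [-18941/19302, -31774/9651, 4200/3217]ᵀ.

α = -0.981, β = -3.292, γ = 1.306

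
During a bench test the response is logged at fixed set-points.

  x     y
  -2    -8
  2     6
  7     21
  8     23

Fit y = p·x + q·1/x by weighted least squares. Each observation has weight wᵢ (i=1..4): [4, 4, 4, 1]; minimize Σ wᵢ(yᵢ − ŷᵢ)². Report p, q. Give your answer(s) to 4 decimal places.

Forming MᵀWM = [[292, 13]; [13, 6577/3136]] and MᵀWy = [884, 343/8]ᵀ gives MᵀWM·[p, q]ᵀ = MᵀWy.
Eliminating q: (6577/3136)·(row 1) − 13·(row 2) gives (347625/784)·p = (6577/3136)·884 − 13·(343/8) = 1016535/784, so p = 67769/23175.
Then q = ((343/8) − 13·(67769/23175))/(6577/3136) = 53704/23175.

p = 2.9242, q = 2.3173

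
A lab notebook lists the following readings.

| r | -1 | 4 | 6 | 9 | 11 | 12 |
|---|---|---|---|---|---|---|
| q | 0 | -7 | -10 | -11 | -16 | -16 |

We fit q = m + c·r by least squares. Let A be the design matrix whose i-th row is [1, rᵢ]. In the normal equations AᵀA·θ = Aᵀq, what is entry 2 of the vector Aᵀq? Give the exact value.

-555

Entry 2 ↔ basis r, so (Aᵀq)_{2} = Σᵢ (r)·qᵢ = (-1)·(0) + (4)·(-7) + (6)·(-10) + (9)·(-11) + (11)·(-16) + (12)·(-16) = -555.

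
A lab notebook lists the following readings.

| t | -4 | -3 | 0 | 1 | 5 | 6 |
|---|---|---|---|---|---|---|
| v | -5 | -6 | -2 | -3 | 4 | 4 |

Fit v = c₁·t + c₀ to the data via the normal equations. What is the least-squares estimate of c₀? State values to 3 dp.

c₀ = -2.195

With design matrix A, AᵀA = [[87, 5]; [5, 6]] and Aᵀv = [79, -8]ᵀ.
Eliminating c₀: 6·(row 1) − 5·(row 2) gives 497·c₁ = 6·79 − 5·(-8) = 514, so c₁ = 514/497.
Then c₀ = ((-8) − 5·(514/497))/6 = -1091/497.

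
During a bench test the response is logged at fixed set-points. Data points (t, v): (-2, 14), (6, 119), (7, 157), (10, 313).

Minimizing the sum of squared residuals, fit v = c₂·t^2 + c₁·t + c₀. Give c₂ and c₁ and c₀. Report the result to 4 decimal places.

Setting ∂/∂c₂ … = 0 gives: 13713·c₂ + 1551·c₁ + 189·c₀ = 43333;  1551·c₂ + 189·c₁ + 21·c₀ = 4915;  189·c₂ + 21·c₁ + 4·c₀ = 603.
(Σt^2·t^2 = 13713, Σt^2·t = 1551, Σt^2 = 189, Σt·t = 189, Σt = 21, Σ1 = 4, Σt^2·v = 43333, Σt·v = 4915, Σv = 603.)
Row-reducing yields c₂ = 12757/4296, c₁ = 24559/21480, c₀ = 15889/3580.

c₂ = 2.9695, c₁ = 1.1433, c₀ = 4.4383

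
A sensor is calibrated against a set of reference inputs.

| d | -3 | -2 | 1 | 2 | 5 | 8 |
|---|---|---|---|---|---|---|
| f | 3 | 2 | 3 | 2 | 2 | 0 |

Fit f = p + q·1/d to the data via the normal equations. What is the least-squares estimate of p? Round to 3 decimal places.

p = 1.954

AᵀA·[p, q]ᵀ = Aᵀf reads: 6·p + (119/120)·q = 12;  (119/120)·p + (24001/14400)·q = 12/5.
(Σ1 = 6, Σ1/d = 119/120, Σ1/d·1/d = 24001/14400, Σf = 12, Σ1/d·f = 12/5.)
Eliminating q: (24001/14400)·(row 1) − (119/120)·(row 2) gives (25969/2880)·p = (24001/14400)·12 − (119/120)·(12/5) = 4229/240, so p = 50748/25969.
Then q = ((12/5) − (119/120)·(50748/25969))/(24001/14400) = 7200/25969.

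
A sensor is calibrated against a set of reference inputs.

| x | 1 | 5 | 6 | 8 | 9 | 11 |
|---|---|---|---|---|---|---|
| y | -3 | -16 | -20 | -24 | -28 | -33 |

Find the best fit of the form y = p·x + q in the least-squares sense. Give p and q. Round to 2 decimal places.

p = -2.99, q = -0.74

From the data, Σx·x = 328, Σx = 40, Σ1 = 6.
For Aᵀy: Σx·y = -1010, Σy = -124.
Normal equations: [[328, 40]; [40, 6]]·[p, q]ᵀ = [-1010, -124]ᵀ.
Determinant 328·6 − 40² = 368.
p = ((-1010)·6 − 40·(-124))/368 = -275/92; q = (328·(-124) − 40·(-1010))/368 = -17/23.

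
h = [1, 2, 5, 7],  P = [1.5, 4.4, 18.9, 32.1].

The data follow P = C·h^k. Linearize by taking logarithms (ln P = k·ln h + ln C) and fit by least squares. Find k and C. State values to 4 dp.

k = 1.5766, C = 1.4906

Let Y = ln P. Fitting Y = k·ln h + ln C by least squares:
Σln h = 4.2485, Σ(ln h)² = 6.8573, Σln P = 8.2951, Σln h·ln P = 12.5075.
Normal system: [[6.8573, 4.2485]; [4.2485, 4]]·[k, ln C]ᵀ = [12.5075, 8.2951]ᵀ.
Δ = 6.8573·4 − (4.2485)² = 9.3795; k = (12.5075·4 − 4.2485·8.2951)/9.3795 = 1.57664, ln C = (6.8573·8.2951 − 4.2485·12.5075)/9.3795 = 0.39918, so C = exp(0.39918) = 1.49061.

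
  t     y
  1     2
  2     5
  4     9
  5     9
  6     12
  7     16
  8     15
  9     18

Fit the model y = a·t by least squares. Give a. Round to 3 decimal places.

XᵀX·[a]ᵀ = Xᵀy reads: 276·a = 559.
a = 559/276 = 2.02536.

a = 2.025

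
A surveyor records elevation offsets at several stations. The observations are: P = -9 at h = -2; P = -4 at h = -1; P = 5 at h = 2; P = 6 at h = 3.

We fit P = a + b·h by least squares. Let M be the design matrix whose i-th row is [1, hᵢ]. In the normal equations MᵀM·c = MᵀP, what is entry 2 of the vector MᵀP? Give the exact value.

50

Entry 2 ↔ basis h, so (MᵀP)_{2} = Σᵢ (h)·Pᵢ = (-2)·(-9) + (-1)·(-4) + (2)·(5) + (3)·(6) = 50.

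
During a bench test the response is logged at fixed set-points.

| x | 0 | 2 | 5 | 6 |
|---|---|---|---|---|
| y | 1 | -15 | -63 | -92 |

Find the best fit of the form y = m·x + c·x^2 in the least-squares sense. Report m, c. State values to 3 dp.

m = -2.677, c = -2.072

Compute the Gram sums: Σx·x = 65, Σx·x^2 = 349, Σx^2·x^2 = 1937.
And Σx·y = -897, Σx^2·y = -4947.
det = 65·1937 − 349² = 4104.
m = ((-897)·1937 − 349·(-4947))/4104 = -1831/684; c = (65·(-4947) − 349·(-897))/4104 = -1417/684.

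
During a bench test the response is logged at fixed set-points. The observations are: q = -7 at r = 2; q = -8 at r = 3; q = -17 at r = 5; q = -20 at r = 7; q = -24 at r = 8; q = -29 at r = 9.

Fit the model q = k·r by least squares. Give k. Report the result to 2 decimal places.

k = -3.09

Entries of XᵀX: Σr·r = 232.
Right-hand side: Σr·q = -716.
So XᵀX·[k]ᵀ = Xᵀq: [[232]]·[k]ᵀ = [-716]ᵀ.
Hence k = -716 / 232 ≈ -3.08621.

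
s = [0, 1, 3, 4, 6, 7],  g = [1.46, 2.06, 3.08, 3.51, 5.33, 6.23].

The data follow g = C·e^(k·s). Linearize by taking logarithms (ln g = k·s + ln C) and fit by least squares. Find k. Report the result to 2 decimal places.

k = 0.20

Linearized form: ln g = k·s + ln C. From the 6 transformed points,
Σs = 21.0000, Σ(s)² = 111.0000, Σln g = 6.9844, Σs·ln g = 31.9657.
Equations: 111.0000·k + 21.0000·ln C = 31.9657;  21.0000·k + 6·ln C = 6.9844.
Δ = 111.0000·6 − (21.0000)² = 225.0000; k = (31.9657·6 − 21.0000·6.9844)/225.0000 = 0.20054, ln C = (111.0000·6.9844 − 21.0000·31.9657)/225.0000 = 0.46218.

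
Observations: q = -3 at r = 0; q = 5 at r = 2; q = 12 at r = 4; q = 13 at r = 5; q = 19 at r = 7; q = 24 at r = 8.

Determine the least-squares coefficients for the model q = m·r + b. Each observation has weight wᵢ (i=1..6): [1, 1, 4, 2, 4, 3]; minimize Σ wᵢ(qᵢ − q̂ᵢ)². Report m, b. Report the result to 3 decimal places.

m = 3.092, b = -1.560

The normal equations are: 506·m + 80·b = 1440;  80·m + 15·b = 224.
(Σwᵢ·r·r = 506, Σwᵢ·r = 80, Σwᵢ·1 = 15, Σwᵢ·r·q = 1440, Σwᵢ·q = 224.)
Determinant 506·15 − 80² = 1190.
m = (1440·15 − 80·224)/1190 = 368/119; b = (506·224 − 80·1440)/1190 = -928/595.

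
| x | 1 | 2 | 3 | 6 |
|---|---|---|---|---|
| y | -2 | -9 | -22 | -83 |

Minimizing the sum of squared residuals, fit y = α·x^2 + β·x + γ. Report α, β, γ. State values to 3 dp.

α = -2.110, β = -1.481, γ = 1.823

Sums needed: Σx^2·x^2 = 1394, Σx^2·x = 252, Σx^2 = 50, Σx·x = 50, Σx = 12, Σ1 = 4.
Moment sums: Σx^2·y = -3224, Σx·y = -584, Σy = -116.
So AᵀA·[α, β, γ]ᵀ = Aᵀy: [[1394, 252, 50]; [252, 50, 12]; [50, 12, 4]]·[α, β, γ]ᵀ = [-3224, -584, -116]ᵀ.
Row-reducing yields α = -382/181, β = -268/181, γ = 330/181.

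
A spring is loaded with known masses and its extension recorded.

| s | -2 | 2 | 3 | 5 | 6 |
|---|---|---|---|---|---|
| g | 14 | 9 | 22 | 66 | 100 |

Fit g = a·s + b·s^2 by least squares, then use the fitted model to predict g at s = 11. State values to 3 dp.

ĝ = 345.133

Normal-equation sums: Σs·s = 78, Σs·s^2 = 368, Σs^2·s^2 = 2034.
Moment sums: Σs·g = 986, Σs^2·g = 5540.
Determinant 78·2034 − 368² = 23228.
a = (986·2034 − 368·5540)/23228 = -8299/5807; b = (78·5540 − 368·986)/23228 = 17318/5807.
At s = 11: ĝ = (-8299/5807)·(11) + (17318/5807)·(121) = 2004189/5807.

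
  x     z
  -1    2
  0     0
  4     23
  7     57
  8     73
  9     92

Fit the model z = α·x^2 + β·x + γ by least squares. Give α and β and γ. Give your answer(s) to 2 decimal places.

The normal equations are: 13315·α + 1647·β + 211·γ = 15287;  1647·α + 211·β + 27·γ = 1901;  211·α + 27·β + 6·γ = 247.
(Σx^2·x^2 = 13315, Σx^2·x = 1647, Σx^2 = 211, Σx·x = 211, Σx = 27, Σ1 = 6, Σx^2·z = 15287, Σx·z = 1901, Σz = 247.)
Row-reducing yields α = 120295/123244, β = 149669/123244, γ = 42415/30811.

α = 0.98, β = 1.21, γ = 1.38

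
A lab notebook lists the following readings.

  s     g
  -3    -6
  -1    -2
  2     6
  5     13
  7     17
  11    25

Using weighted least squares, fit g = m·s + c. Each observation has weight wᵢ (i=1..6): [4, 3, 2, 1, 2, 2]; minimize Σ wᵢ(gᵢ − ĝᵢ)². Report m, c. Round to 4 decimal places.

From the data, Σwᵢ·s·s = 412, Σwᵢ·s = 30, Σwᵢ·1 = 14.
Moment sums: Σwᵢ·s·g = 955, Σwᵢ·g = 79.
XᵀWX·[m, c]ᵀ = XᵀWg becomes [[412, 30]; [30, 14]]·[m, c]ᵀ = [955, 79]ᵀ.
Δ = 412·14 − 30² = 4868.
m = (955·14 − 30·79)/4868 = 2750/1217; c = (412·79 − 30·955)/4868 = 1949/2434.

m = 2.2597, c = 0.8007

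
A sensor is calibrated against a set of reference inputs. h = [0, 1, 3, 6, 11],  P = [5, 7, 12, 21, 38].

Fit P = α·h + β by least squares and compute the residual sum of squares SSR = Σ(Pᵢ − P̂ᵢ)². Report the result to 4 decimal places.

Compute the Gram sums: Σh·h = 167, Σh = 21, Σ1 = 5.
And Σh·P = 587, ΣP = 83.
Normal equations: [[167, 21]; [21, 5]]·[α, β]ᵀ = [587, 83]ᵀ.
Eliminating β: 5·(row 1) − 21·(row 2) gives 394·α = 5·587 − 21·83 = 1192, so α = 596/197.
Then β = (83 − 21·(596/197))/5 = 767/197.
Residuals: 218/197, 16/197, -191/197, -206/197, 163/197; SSR = 778/197.

SSR = 3.9492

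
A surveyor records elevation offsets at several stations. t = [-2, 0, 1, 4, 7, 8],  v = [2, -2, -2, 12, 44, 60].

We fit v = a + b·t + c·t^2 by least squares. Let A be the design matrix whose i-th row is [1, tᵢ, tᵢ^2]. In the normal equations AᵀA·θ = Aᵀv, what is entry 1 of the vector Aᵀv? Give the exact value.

114

Entry 1 ↔ basis 1, so (Aᵀv)_{1} = Σᵢ vᵢ = (1)·(2) + (1)·(-2) + (1)·(-2) + (1)·(12) + (1)·(44) + (1)·(60) = 114.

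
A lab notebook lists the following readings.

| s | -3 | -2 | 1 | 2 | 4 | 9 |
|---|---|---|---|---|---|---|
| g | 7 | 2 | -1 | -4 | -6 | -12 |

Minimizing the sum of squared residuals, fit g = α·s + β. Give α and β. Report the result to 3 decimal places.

The normal equations are: 115·α + 11·β = -166;  11·α + 6·β = -14.
(Σs·s = 115, Σs = 11, Σ1 = 6, Σs·g = -166, Σg = -14.)
Eliminating β: 6·(row 1) − 11·(row 2) gives 569·α = 6·(-166) − 11·(-14) = -842, so α = -842/569.
Then β = ((-14) − 11·(-842/569))/6 = 216/569.

α = -1.480, β = 0.380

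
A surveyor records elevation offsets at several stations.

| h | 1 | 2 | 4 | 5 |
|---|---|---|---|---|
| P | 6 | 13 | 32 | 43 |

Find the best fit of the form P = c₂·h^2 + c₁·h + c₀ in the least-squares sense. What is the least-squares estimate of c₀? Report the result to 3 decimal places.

c₀ = -0.067

Setting ∂/∂c₂ … = 0 gives: 898·c₂ + 198·c₁ + 46·c₀ = 1645;  198·c₂ + 46·c₁ + 12·c₀ = 375;  46·c₂ + 12·c₁ + 4·c₀ = 94.
(Σh^2·h^2 = 898, Σh^2·h = 198, Σh^2 = 46, Σh·h = 46, Σh = 12, Σ1 = 4, Σh^2·P = 1645, Σh·P = 375, ΣP = 94.)
Inverting the 3×3 Gram matrix, [c₂, c₁, c₀]ᵀ = [2/3, 53/10, -1/15]ᵀ.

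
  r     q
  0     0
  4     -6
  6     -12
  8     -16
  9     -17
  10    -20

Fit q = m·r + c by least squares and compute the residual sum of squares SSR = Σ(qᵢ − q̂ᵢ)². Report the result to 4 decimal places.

SSR = 3.4673

The normal equations are: 297·m + 37·c = -577;  37·m + 6·c = -71.
det = 297·6 − 37² = 413.
m = ((-577)·6 − 37·(-71))/413 = -835/413; c = (297·(-71) − 37·(-577))/413 = 262/413.
Residuals: -262/413, 600/413, -208/413, -190/413, 232/413, -172/413; SSR = 1432/413.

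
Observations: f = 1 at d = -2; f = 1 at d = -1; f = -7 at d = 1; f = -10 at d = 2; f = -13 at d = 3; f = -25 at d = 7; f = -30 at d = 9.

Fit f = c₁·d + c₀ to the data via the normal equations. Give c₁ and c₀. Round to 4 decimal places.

Entries of AᵀA: Σd·d = 149, Σd = 19, Σ1 = 7.
And Σd·f = -514, Σf = -83.
AᵀA·[c₁, c₀]ᵀ = Aᵀf becomes [[149, 19]; [19, 7]]·[c₁, c₀]ᵀ = [-514, -83]ᵀ.
Δ = 149·7 − 19² = 682.
c₁ = ((-514)·7 − 19·(-83))/682 = -2021/682; c₀ = (149·(-83) − 19·(-514))/682 = -2601/682.

c₁ = -2.9633, c₀ = -3.8138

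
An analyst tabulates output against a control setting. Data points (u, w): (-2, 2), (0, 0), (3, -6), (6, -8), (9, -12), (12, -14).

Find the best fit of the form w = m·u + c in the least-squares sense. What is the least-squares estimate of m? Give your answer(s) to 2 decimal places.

Compute the Gram sums: Σu·u = 274, Σu = 28, Σ1 = 6.
For Mᵀw: Σu·w = -346, Σw = -38.
MᵀM·[m, c]ᵀ = Mᵀw becomes [[274, 28]; [28, 6]]·[m, c]ᵀ = [-346, -38]ᵀ.
det = 274·6 − 28² = 860.
m = ((-346)·6 − 28·(-38))/860 = -253/215; c = (274·(-38) − 28·(-346))/860 = -181/215.

m = -1.18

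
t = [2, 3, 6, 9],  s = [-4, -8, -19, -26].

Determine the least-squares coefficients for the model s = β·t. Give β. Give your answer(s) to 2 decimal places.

The normal equations are: 130·β = -380.
β = (-380)/130 = -2.92308.

β = -2.92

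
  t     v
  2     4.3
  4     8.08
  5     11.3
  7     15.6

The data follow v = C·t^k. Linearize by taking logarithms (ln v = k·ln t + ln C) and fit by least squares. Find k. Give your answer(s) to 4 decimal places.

k = 1.0365

Taking logs, ln v = k·ln t + ln C, so regress ln v on ln t.
Σln t = 5.6348, Σ(ln t)² = 8.7791, Σln v = 8.7201, Σln t·ln v = 13.1561.
Normal system: [[8.7791, 5.6348]; [5.6348, 4]]·[k, ln C]ᵀ = [13.1561, 8.7201]ᵀ.
Slope k = (n·Σln t·ln v − Σln t·Σln v)/(n·Σ(ln t)² − (Σln t)²) = (4·13.1561 − 5.6348·8.7201)/3.3656 = 1.03648; ln C = (Σln v − k·Σln t)/n = 0.71993.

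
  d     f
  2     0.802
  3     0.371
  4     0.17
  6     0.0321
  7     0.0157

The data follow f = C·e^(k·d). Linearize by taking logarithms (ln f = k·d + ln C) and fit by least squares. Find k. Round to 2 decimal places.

k = -0.80

Taking logs, ln f = k·d + ln C, so regress ln f on d.
Σd = 22.0000, Σ(d)² = 114.0000, Σln f = -10.5772, Σd·ln f = -60.2158.
Equations: 114.0000·k + 22.0000·ln C = -60.2158;  22.0000·k + 5·ln C = -10.5772.
Δ = 114.0000·5 − (22.0000)² = 86.0000; k = (-60.2158·5 − 22.0000·-10.5772)/86.0000 = -0.79514, ln C = (114.0000·-10.5772 − 22.0000·-60.2158)/86.0000 = 1.38318.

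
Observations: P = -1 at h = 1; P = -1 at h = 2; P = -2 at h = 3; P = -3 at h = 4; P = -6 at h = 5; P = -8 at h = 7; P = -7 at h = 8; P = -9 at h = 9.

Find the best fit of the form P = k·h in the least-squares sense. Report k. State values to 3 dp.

Forming AᵀA = [[249]] and AᵀP = [-244]ᵀ gives AᵀA·[k]ᵀ = AᵀP.
Hence k = -244 / 249 ≈ -0.97992.

k = -0.980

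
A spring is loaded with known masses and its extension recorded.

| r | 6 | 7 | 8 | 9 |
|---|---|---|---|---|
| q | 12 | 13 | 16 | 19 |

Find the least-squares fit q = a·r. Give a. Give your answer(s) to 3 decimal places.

From the data, Σr·r = 230.
And Σr·q = 462.
MᵀM·[a]ᵀ = Mᵀq becomes [[230]]·[a]ᵀ = [462]ᵀ.
a = 462/230 = 2.0087.

a = 2.009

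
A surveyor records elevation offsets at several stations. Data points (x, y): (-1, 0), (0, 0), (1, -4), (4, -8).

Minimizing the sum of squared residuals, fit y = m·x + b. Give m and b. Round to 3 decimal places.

Normal-equation sums: Σx·x = 18, Σx = 4, Σ1 = 4.
For Mᵀy: Σx·y = -36, Σy = -12.
MᵀM·[m, b]ᵀ = Mᵀy becomes [[18, 4]; [4, 4]]·[m, b]ᵀ = [-36, -12]ᵀ.
Δ = 18·4 − 4² = 56.
m = ((-36)·4 − 4·(-12))/56 = -12/7; b = (18·(-12) − 4·(-36))/56 = -9/7.

m = -1.714, b = -1.286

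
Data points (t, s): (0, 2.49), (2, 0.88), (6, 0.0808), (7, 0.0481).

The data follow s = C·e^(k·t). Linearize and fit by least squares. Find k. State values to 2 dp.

Linearized form: ln s = k·t + ln C. From the 4 transformed points,
XᵀX = [[89.0000, 15.0000]; [15.0000, 4]], rhs = [-36.5916, -4.7658]ᵀ  (here Σt = 15.0000, Σ(t)² = 89.0000, Σln s = -4.7658, Σt·ln s = -36.5916).
Slope k = (n·Σt·ln s − Σt·Σln s)/(n·Σ(t)² − (Σt)²) = (4·-36.5916 − 15.0000·-4.7658)/131.0000 = -0.57160; ln C = (Σln s − k·Σt)/n = 0.95205.

k = -0.57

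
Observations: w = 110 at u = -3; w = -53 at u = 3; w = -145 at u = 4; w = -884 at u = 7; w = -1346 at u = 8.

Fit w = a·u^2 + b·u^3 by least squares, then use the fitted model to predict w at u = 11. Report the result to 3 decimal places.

ŵ = -3640.484

The normal system AᵀA·[a, b]ᵀ = Aᵀw is [[6915, 50599]; [50599, 385347]]·[a, b]ᵀ = [-131267, -1006045]ᵀ.
Δ = 6915·385347 − 50599² = 104415704.
a = ((-131267)·385347 − 50599·(-1006045))/104415704 = 160763153/52207852; b = (6915·(-1006045) − 50599·(-131267))/104415704 = -157411121/52207852.
At u = 11: ŵ = (160763153/52207852)·(121) + (-157411121/52207852)·(1331) = -95030930269/26103926.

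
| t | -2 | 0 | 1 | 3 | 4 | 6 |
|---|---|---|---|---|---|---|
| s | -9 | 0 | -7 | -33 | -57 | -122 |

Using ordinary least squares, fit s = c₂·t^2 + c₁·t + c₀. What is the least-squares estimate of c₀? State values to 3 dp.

From the data, Σt^2·t^2 = 1650, Σt^2·t = 300, Σt^2 = 66, Σt·t = 66, Σt = 12, Σ1 = 6.
And Σt^2·s = -5644, Σt·s = -1048, Σs = -228.
Inverting the 3×3 Gram matrix, [c₂, c₁, c₀]ᵀ = [-64/21, -40/21, -2/3]ᵀ.

c₀ = -0.667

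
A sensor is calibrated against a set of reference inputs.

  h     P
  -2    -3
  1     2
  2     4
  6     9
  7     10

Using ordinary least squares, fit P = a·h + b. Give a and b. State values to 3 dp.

a = 1.431, b = 0.394

Forming AᵀA = [[94, 14]; [14, 5]] and AᵀP = [140, 22]ᵀ gives AᵀA·[a, b]ᵀ = AᵀP.
Eliminating b: 5·(row 1) − 14·(row 2) gives 274·a = 5·140 − 14·22 = 392, so a = 196/137.
Then b = (22 − 14·(196/137))/5 = 54/137.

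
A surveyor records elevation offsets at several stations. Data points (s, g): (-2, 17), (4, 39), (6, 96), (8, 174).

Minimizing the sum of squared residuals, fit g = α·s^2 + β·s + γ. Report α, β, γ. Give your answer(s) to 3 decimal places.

Compute the Gram sums: Σs^2·s^2 = 5664, Σs^2·s = 784, Σs^2 = 120, Σs·s = 120, Σs = 16, Σ1 = 4.
For Aᵀg: Σs^2·g = 15284, Σs·g = 2090, Σg = 326.
So AᵀA·[α, β, γ]ᵀ = Aᵀg: [[5664, 784, 120]; [784, 120, 16]; [120, 16, 4]]·[α, β, γ]ᵀ = [15284, 2090, 326]ᵀ.
Solving the 3×3 system (Gaussian elimination) gives α = 2165/724, β = -1591/724, γ = 105/181.

α = 2.990, β = -2.198, γ = 0.580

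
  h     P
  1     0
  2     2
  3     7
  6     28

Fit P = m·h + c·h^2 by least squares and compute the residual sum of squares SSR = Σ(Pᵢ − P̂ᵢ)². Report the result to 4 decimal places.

Entries of AᵀA: Σh·h = 50, Σh·h^2 = 252, Σh^2·h^2 = 1394.
Moment sums: Σh·P = 193, Σh^2·P = 1079.
AᵀA·[m, c]ᵀ = AᵀP becomes [[50, 252]; [252, 1394]]·[m, c]ᵀ = [193, 1079]ᵀ.
Determinant 50·1394 − 252² = 6196.
m = (193·1394 − 252·1079)/6196 = -1433/3098; c = (50·1079 − 252·193)/6196 = 2657/3098.
Residuals: -612/1549, -783/1549, 1036/1549, -155/1549; SSR = 1346/1549.

SSR = 0.8689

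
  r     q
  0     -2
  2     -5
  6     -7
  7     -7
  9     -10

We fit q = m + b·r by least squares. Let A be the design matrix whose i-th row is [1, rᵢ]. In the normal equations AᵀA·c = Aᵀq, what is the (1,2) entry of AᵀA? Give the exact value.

Row 1 ↔ basis 1, column 2 ↔ basis r, so (AᵀA)_{1,2} = Σᵢ r = (1)·(0) + (1)·(2) + (1)·(6) + (1)·(7) + (1)·(9) = 24.

24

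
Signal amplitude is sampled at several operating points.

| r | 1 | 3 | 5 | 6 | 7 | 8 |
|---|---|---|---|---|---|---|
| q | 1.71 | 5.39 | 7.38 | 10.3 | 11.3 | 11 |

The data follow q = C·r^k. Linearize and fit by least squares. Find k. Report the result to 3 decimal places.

Taking logs, ln q = k·ln r + ln C, so regress ln q on ln r.
AᵀA = [[15.1183, 8.5252]; [8.5252, 6]], rhs = [18.9509, 11.3747]ᵀ  (here Σln r = 8.5252, Σ(ln r)² = 15.1183, Σln q = 11.3747, Σln r·ln q = 18.9509).
Δ = 15.1183·6 − (8.5252)² = 18.0313; k = (18.9509·6 − 8.5252·11.3747)/18.0313 = 0.92810, ln C = (15.1183·11.3747 − 8.5252·18.9509)/18.0313 = 0.57708.

k = 0.928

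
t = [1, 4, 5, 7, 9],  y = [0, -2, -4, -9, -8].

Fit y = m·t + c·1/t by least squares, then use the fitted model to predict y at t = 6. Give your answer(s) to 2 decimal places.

With design matrix X, XᵀX = [[172, 5]; [5, 1802329/1587600]] and Xᵀy = [-163, -2189/630]ᵀ.
Eliminating c: (1802329/1587600)·(row 1) − 5·(row 2) gives (67577647/396900)·m = (1802329/1587600)·(-163) − 5·(-2189/630) = -266198227/1587600, so m = -266198227/270310588.
Then c = ((-2189/630) − 5·(-266198227/270310588))/(1802329/1587600) = 86273460/67577647.
At t = 6: ŷ = (-266198227/270310588)·(6) + (86273460/67577647)·(1/6) = -769836861/135155294.

ŷ = -5.70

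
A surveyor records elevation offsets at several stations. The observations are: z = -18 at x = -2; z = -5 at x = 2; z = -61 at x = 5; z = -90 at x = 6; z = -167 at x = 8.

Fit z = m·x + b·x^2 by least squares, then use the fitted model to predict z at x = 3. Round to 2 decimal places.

ẑ = -18.08

Forming AᵀA = [[133, 853]; [853, 6049]] and Aᵀz = [-2155, -15545]ᵀ gives AᵀA·[m, b]ᵀ = Aᵀz.
Eliminating b: 6049·(row 1) − 853·(row 2) gives 76908·m = 6049·(-2155) − 853·(-15545) = 224290, so m = 112145/38454.
Then b = ((-15545) − 853·(112145/38454))/6049 = -114635/38454.
At x = 3: ẑ = (112145/38454)·(3) + (-114635/38454)·(9) = -115880/6409.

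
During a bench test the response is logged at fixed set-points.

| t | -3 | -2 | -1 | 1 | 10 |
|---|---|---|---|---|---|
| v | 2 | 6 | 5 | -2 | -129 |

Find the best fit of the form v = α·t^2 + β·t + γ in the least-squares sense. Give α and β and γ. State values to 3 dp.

Forming AᵀA = [[10099, 965, 115]; [965, 115, 5]; [115, 5, 5]] and Aᵀv = [-12855, -1315, -118]ᵀ gives AᵀA·[α, β, γ]ᵀ = Aᵀv.
Solving the 3×3 system (Gaussian elimination) gives α = -4903/4872, β = -75647/24360, γ = 769/290.

α = -1.006, β = -3.105, γ = 2.652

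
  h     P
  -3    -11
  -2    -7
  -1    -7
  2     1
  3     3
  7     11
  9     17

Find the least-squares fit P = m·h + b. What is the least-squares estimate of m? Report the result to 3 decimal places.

The normal equations are: 157·m + 15·b = 295;  15·m + 7·b = 7.
(Σh·h = 157, Σh = 15, Σ1 = 7, Σh·P = 295, ΣP = 7.)
Determinant 157·7 − 15² = 874.
m = (295·7 − 15·7)/874 = 980/437; b = (157·7 − 15·295)/874 = -1663/437.

m = 2.243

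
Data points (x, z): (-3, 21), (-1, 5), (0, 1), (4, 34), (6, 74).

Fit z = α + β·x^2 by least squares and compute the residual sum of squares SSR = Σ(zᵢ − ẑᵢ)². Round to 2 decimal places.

SSR = 2.79

Setting ∂/∂α … = 0 gives: 5·α + 62·β = 135;  62·α + 1634·β = 3402.
Δ = 5·1634 − 62² = 4326.
α = (135·1634 − 62·3402)/4326 = 1611/721; β = (5·3402 − 62·135)/4326 = 1440/721.
Residuals: 570/721, 554/721, -890/721, -137/721, -97/721; SSR = 2014/721.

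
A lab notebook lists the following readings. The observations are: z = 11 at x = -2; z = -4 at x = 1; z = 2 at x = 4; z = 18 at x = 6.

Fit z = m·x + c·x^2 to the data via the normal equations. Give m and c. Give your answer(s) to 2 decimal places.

With design matrix A, AᵀA = [[57, 273]; [273, 1569]] and Aᵀz = [90, 720]ᵀ.
Δ = 57·1569 − 273² = 14904.
m = (90·1569 − 273·720)/14904 = -1025/276; c = (57·720 − 273·90)/14904 = 305/276.

m = -3.71, c = 1.11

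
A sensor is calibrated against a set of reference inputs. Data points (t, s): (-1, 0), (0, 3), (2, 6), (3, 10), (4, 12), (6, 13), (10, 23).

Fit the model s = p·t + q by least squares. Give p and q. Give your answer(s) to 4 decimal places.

p = 2.0102, q = 2.6792

Compute the Gram sums: Σt·t = 166, Σt = 24, Σ1 = 7.
Moment sums: Σt·s = 398, Σs = 67.
Normal equations: [[166, 24]; [24, 7]]·[p, q]ᵀ = [398, 67]ᵀ.
Eliminating q: 7·(row 1) − 24·(row 2) gives 586·p = 7·398 − 24·67 = 1178, so p = 589/293.
Then q = (67 − 24·(589/293))/7 = 785/293.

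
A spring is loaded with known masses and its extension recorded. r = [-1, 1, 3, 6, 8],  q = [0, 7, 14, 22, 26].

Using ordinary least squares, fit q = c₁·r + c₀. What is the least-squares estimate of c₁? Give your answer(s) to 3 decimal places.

c₁ = 2.902

The normal equations are: 111·c₁ + 17·c₀ = 389;  17·c₁ + 5·c₀ = 69.
Determinant 111·5 − 17² = 266.
c₁ = (389·5 − 17·69)/266 = 386/133; c₀ = (111·69 − 17·389)/266 = 523/133.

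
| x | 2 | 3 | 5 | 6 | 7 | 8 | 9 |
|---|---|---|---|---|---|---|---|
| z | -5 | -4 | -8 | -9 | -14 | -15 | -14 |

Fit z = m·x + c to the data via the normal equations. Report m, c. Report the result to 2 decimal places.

Sums needed: Σx·x = 268, Σx = 40, Σ1 = 7.
Right-hand side: Σx·z = -460, Σz = -69.
Eliminating c: 7·(row 1) − 40·(row 2) gives 276·m = 7·(-460) − 40·(-69) = -460, so m = -5/3.
Then c = ((-69) − 40·(-5/3))/7 = -1/3.

m = -1.67, c = -0.33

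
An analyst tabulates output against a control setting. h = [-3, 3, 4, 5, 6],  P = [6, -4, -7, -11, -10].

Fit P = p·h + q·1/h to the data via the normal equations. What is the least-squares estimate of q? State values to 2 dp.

q = 1.74

With design matrix A, AᵀA = [[95, 5]; [5, 141/400]] and AᵀP = [-173, -179/20]ᵀ.
Eliminating q: (141/400)·(row 1) − 5·(row 2) gives (679/80)·p = (141/400)·(-173) − 5·(-179/20) = -6493/400, so p = -6493/3395.
Then q = ((-179/20) − 5·(-6493/3395))/(141/400) = 1180/679.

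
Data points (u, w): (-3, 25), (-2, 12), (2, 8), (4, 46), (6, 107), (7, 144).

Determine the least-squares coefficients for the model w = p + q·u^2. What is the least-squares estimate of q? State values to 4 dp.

MᵀM·[p, q]ᵀ = Mᵀw reads: 6·p + 118·q = 342;  118·p + 4066·q = 11949.
Δ = 6·4066 − 118² = 10472.
p = (342·4066 − 118·11949)/10472 = -9705/5236; q = (6·11949 − 118·342)/10472 = 15669/5236.

q = 2.9926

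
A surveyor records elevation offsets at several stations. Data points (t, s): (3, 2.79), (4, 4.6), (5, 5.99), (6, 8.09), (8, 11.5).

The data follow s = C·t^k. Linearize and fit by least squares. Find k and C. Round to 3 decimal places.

Taking logs, ln s = k·ln t + ln C, so regress ln s on ln t.
Σln t = 7.9655, Σ(ln t)² = 13.2535, Σln s = 8.8752, Σln t·ln s = 14.9484.
Equations: 13.2535·k + 7.9655·ln C = 14.9484;  7.9655·k + 5·ln C = 8.8752.
Slope k = (n·Σln t·ln s − Σln t·Σln s)/(n·Σ(ln t)² − (Σln t)²) = (5·14.9484 − 7.9655·8.8752)/2.8177 = 1.43616; ln C = (Σln s − k·Σln t)/n = -0.51292, so C = exp(-0.51292) = 0.59875.

k = 1.436, C = 0.599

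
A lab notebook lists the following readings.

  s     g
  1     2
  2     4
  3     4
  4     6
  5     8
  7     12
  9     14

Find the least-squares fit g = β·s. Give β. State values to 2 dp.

β = 1.60

Entries of MᵀM: Σs·s = 185.
For Mᵀg: Σs·g = 296.
MᵀM·[β]ᵀ = Mᵀg becomes [[185]]·[β]ᵀ = [296]ᵀ.
β = 296/185 = 1.6.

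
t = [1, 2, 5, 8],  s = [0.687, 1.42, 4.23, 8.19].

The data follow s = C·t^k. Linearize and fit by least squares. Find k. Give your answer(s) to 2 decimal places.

With ln sᵢ as the transformed response and ln tᵢ as the regressor:
Σln t = 4.3820, Σ(ln t)² = 7.3948, Σln s = 3.5204, Σln t·ln s = 6.9371.
Equations: 7.3948·k + 4.3820·ln C = 6.9371;  4.3820·k + 4·ln C = 3.5204.
Slope k = (n·Σln t·ln s − Σln t·Σln s)/(n·Σ(ln t)² − (Σln t)²) = (4·6.9371 − 4.3820·3.5204)/10.3771 = 1.18742; ln C = (Σln s − k·Σln t)/n = -0.42074.

k = 1.19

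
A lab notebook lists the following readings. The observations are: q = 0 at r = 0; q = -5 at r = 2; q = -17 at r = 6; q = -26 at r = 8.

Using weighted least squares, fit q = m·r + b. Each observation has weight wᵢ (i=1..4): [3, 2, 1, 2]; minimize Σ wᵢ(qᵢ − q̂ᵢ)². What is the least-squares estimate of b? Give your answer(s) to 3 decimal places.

Entries of AᵀWA: Σwᵢ·r·r = 172, Σwᵢ·r = 26, Σwᵢ·1 = 8.
Moment sums: Σwᵢ·r·q = -538, Σwᵢ·q = -79.
Eliminating b: 8·(row 1) − 26·(row 2) gives 700·m = 8·(-538) − 26·(-79) = -2250, so m = -45/14.
Then b = ((-79) − 26·(-45/14))/8 = 4/7.

b = 0.571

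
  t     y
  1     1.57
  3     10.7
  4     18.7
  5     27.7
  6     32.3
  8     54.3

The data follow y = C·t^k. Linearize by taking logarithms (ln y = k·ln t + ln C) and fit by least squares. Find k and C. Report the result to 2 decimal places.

k = 1.71, C = 1.62

Let Y = ln y. Fitting Y = k·ln t + ln C by least squares:
AᵀA = [[13.2535, 7.9655]; [7.9655, 6]], rhs = [26.5423, 16.5409]ᵀ  (here Σln t = 7.9655, Σ(ln t)² = 13.2535, Σln y = 16.5409, Σln t·ln y = 26.5423).
Slope k = (n·Σln t·ln y − Σln t·Σln y)/(n·Σ(ln t)² − (Σln t)²) = (6·26.5423 − 7.9655·16.5409)/16.0713 = 1.71092; ln C = (Σln y − k·Σln t)/n = 0.48541, so C = exp(0.48541) = 1.62484.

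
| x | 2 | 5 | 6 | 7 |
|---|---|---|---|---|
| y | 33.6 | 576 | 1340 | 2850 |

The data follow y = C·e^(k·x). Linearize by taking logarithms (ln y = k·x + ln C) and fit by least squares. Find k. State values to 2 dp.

k = 0.90

Let Y = ln y. Fitting Y = k·x + ln C by least squares:
Σx = 20.0000, Σ(x)² = 114.0000, Σln y = 25.0261, Σx·ln y = 137.6977.
Equations: 114.0000·k + 20.0000·ln C = 137.6977;  20.0000·k + 4·ln C = 25.0261.
Solving (det = 56.0000): k = 0.89764, ln C = 1.76832.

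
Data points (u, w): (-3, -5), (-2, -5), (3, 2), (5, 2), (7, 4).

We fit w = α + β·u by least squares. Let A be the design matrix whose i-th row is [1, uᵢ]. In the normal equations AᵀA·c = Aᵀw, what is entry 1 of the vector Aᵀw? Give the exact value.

-2

Entry 1 ↔ basis 1, so (Aᵀw)_{1} = Σᵢ wᵢ = (1)·(-5) + (1)·(-5) + (1)·(2) + (1)·(2) + (1)·(4) = -2.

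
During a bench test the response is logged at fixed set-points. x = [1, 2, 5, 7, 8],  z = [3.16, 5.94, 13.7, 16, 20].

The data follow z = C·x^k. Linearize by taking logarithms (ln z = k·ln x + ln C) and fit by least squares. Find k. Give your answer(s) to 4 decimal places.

Let Y = ln z. Fitting Y = k·ln x + ln C by least squares:
Σln x = 6.3279, Σ(ln x)² = 11.1814, Σln z = 11.3180, Σln x·ln z = 17.0722.
Equations: 11.1814·k + 6.3279·ln C = 17.0722;  6.3279·k + 5·ln C = 11.3180.
Δ = 11.1814·5 − (6.3279)² = 15.8642; k = (17.0722·5 − 6.3279·11.3180)/15.8642 = 0.86619, ln C = (11.1814·11.3180 − 6.3279·17.0722)/15.8642 = 1.16736.

k = 0.8662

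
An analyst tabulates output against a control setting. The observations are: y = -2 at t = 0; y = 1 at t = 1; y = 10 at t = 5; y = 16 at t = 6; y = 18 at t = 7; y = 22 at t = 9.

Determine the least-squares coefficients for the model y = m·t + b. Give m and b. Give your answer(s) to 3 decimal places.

m = 2.734, b = -1.924

Compute the Gram sums: Σt·t = 192, Σt = 28, Σ1 = 6.
And Σt·y = 471, Σy = 65.
Eliminating b: 6·(row 1) − 28·(row 2) gives 368·m = 6·471 − 28·65 = 1006, so m = 503/184.
Then b = (65 − 28·(503/184))/6 = -177/92.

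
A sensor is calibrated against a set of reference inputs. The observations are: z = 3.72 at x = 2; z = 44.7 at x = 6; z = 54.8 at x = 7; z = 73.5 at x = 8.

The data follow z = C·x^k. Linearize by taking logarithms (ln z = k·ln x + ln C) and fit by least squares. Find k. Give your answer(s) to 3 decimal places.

With ln zᵢ as the transformed response and ln xᵢ as the regressor:
XᵀX = [[11.8015, 6.5103]; [6.5103, 4]], rhs = [24.4460, 13.4147]ᵀ  (here Σln x = 6.5103, Σ(ln x)² = 11.8015, Σln z = 13.4147, Σln x·ln z = 24.4460).
Solving (det = 4.8225): k = 2.16714, ln C = -0.17349.

k = 2.167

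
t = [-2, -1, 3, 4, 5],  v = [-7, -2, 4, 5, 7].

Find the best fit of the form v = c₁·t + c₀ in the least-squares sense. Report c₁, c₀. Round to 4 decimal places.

Compute the Gram sums: Σt·t = 55, Σt = 9, Σ1 = 5.
Moment sums: Σt·v = 83, Σv = 7.
Normal equations: [[55, 9]; [9, 5]]·[c₁, c₀]ᵀ = [83, 7]ᵀ.
Determinant 55·5 − 9² = 194.
c₁ = (83·5 − 9·7)/194 = 176/97; c₀ = (55·7 − 9·83)/194 = -181/97.

c₁ = 1.8144, c₀ = -1.8660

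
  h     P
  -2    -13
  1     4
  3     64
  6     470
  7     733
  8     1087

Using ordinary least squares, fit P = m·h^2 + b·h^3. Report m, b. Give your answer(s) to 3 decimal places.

Forming MᵀM = [[7891, 57563]; [57563, 427243]] and MᵀP = [122933, 911319]ᵀ gives MᵀM·[m, b]ᵀ = MᵀP.
Eliminating b: 427243·(row 1) − 57563·(row 2) gives 57875544·m = 427243·122933 − 57563·911319 = 64008122, so m = 32004061/28937772.
Then b = (911319 − 57563·(32004061/28937772))/427243 = 57412975/28937772.

m = 1.106, b = 1.984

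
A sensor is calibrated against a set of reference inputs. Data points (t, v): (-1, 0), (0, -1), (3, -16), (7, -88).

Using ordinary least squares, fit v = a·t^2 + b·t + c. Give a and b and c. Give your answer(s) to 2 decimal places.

From the data, Σt^2·t^2 = 2483, Σt^2·t = 369, Σt^2 = 59, Σt·t = 59, Σt = 9, Σ1 = 4.
Right-hand side: Σt^2·v = -4456, Σt·v = -664, Σv = -105.
Inverting the 3×3 Gram matrix, [a, b, c]ᵀ = [-290/167, -377/835, 317/835]ᵀ.

a = -1.74, b = -0.45, c = 0.38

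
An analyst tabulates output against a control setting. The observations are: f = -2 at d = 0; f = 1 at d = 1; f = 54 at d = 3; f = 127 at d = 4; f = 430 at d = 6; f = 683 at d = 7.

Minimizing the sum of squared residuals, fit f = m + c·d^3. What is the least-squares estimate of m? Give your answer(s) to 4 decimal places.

m = -0.8947

The normal equations are: 6·m + 651·c = 1293;  651·m + 169131·c = 336736.
(Σ1 = 6, Σd^3 = 651, Σd^3·d^3 = 169131, Σf = 1293, Σd^3·f = 336736.)
Determinant 6·169131 − 651² = 590985.
m = (1293·169131 − 651·336736)/590985 = -176251/196995; c = (6·336736 − 651·1293)/590985 = 392891/196995.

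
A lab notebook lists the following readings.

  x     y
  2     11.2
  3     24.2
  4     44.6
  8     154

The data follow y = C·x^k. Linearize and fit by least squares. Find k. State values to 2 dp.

k = 1.89

Let Y = ln y. Fitting Y = k·ln x + ln C by least squares:
Sums: Σln x = 5.2575, Σ(ln x)² = 7.9333, Σln y = 14.4370, Σln x·ln y = 20.9140.
Normal system: [[7.9333, 5.2575]; [5.2575, 4]]·[k, ln C]ᵀ = [20.9140, 14.4370]ᵀ.
Slope k = (n·Σln x·ln y − Σln x·Σln y)/(n·Σ(ln x)² − (Σln x)²) = (4·20.9140 − 5.2575·14.4370)/4.0919 = 1.89488; ln C = (Σln y − k·Σln x)/n = 1.11865.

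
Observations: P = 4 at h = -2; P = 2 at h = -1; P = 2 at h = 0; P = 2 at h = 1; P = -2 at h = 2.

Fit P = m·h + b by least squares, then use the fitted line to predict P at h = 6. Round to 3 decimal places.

P̂ = -5.600

From the data, Σh·h = 10, Σh = 0, Σ1 = 5.
For AᵀP: Σh·P = -12, ΣP = 8.
Normal equations: [[10, 0]; [0, 5]]·[m, b]ᵀ = [-12, 8]ᵀ.
Eliminating b: 5·(row 1) − 0·(row 2) gives 50·m = 5·(-12) − 0·8 = -60, so m = -6/5.
Then b = (8 − 0·(-6/5))/5 = 8/5.
At h = 6: P̂ = (-6/5)·(6) + (8/5)·(1) = -28/5.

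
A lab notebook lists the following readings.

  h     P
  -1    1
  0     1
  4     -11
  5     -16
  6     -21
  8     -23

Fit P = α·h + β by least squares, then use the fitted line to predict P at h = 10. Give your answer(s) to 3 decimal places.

Compute the Gram sums: Σh·h = 142, Σh = 22, Σ1 = 6.
Right-hand side: Σh·P = -435, ΣP = -69.
So MᵀM·[α, β]ᵀ = MᵀP: [[142, 22]; [22, 6]]·[α, β]ᵀ = [-435, -69]ᵀ.
Δ = 142·6 − 22² = 368.
α = ((-435)·6 − 22·(-69))/368 = -273/92; β = (142·(-69) − 22·(-435))/368 = -57/92.
At h = 10: P̂ = (-273/92)·(10) + (-57/92)·(1) = -2787/92.

P̂ = -30.293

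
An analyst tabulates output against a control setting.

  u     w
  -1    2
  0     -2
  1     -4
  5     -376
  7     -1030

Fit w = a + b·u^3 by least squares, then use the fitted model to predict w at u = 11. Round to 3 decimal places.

ŵ = -3992.905

Forming AᵀA = [[5, 468]; [468, 133276]] and Aᵀw = [-1410, -400296]ᵀ gives AᵀA·[a, b]ᵀ = Aᵀw.
Eliminating b: 133276·(row 1) − 468·(row 2) gives 447356·a = 133276·(-1410) − 468·(-400296) = -580632, so a = -11166/8603.
Then b = ((-400296) − 468·(-11166/8603))/133276 = -25800/8603.
At u = 11: ŵ = (-11166/8603)·(1) + (-25800/8603)·(1331) = -34350966/8603.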